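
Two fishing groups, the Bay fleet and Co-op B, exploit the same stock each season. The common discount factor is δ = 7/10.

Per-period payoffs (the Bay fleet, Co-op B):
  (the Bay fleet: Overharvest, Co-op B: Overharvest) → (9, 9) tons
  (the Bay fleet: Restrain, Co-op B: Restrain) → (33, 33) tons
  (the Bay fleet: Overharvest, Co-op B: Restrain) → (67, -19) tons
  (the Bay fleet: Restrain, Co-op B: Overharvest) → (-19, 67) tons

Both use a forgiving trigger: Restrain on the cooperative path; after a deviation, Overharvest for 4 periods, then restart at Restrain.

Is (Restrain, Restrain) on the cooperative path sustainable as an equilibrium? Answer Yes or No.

Yes

Comparing payoff streams over the 5 periods until play realigns: cooperate → 33(1+δ+…+δ^4); deviate → 67 + 9(δ+…+δ^4).
Cooperation is sustained iff (33−9)(δ+…+δ^4) ≥ 67−33.
δ+…+δ^4 = 7/10·(1−(7/10)^4)/(1−7/10) = 1.7731, and (67−33)/(33−9) = 1.4167.
1.7731 ≥ 1.4167, so cooperation is sustainable.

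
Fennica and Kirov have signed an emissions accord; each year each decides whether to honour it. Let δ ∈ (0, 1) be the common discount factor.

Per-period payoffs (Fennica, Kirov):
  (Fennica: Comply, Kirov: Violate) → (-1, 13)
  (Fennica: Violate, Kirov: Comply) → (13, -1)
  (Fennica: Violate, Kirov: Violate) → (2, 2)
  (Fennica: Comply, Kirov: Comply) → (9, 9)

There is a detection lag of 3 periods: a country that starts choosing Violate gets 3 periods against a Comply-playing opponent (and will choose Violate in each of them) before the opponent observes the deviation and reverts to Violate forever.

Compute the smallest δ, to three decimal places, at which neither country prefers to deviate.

Deviating for the 3 undetected periods gains 13−9 = 4 per period over cooperation, then loses 9−2 = 7 per period forever once punishment starts.
Gain: 4(1 + δ + … + δ^2); loss: 7·δ^3/(1−δ).
No profitable deviation ⇔ 4(1−δ^3) ≤ 7·δ^3, i.e. δ^3 ≥ 4/(4+7) = 4/11.
Hence δ ≥ (4/11)^(1/3) ≈ 0.714.

0.714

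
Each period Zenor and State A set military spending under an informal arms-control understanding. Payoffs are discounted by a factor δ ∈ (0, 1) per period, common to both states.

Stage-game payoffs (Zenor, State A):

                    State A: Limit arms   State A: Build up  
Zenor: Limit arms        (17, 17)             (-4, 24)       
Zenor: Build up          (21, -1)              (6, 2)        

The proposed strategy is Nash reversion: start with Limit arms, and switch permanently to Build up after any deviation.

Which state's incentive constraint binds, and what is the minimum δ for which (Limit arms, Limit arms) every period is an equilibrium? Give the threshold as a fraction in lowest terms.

State A; δ ≥ 7/22

Zenor's threshold: (21−17)/(21−6) = 4/15.
State A's threshold: (24−17)/(24−2) = 7/22.
4/15 < 7/22, so State A binds and δ* = 7/22.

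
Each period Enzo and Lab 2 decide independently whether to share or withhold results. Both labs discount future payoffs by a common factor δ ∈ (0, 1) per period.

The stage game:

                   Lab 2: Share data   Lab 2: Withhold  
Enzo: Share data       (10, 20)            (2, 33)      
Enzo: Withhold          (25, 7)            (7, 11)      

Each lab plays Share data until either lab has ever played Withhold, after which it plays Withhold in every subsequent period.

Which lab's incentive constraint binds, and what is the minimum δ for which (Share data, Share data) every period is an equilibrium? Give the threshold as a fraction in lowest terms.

For Enzo: deviation gain 25−10 = 15, per-period punishment loss 10−7 = 3. IC gives δ ≥ 15/18 = 5/6.
For Lab 2: gain 13, loss 9 per period, so δ ≥ 13/22.
The tighter constraint is Enzo's, so cooperation needs δ ≥ 5/6.

Enzo; δ ≥ 5/6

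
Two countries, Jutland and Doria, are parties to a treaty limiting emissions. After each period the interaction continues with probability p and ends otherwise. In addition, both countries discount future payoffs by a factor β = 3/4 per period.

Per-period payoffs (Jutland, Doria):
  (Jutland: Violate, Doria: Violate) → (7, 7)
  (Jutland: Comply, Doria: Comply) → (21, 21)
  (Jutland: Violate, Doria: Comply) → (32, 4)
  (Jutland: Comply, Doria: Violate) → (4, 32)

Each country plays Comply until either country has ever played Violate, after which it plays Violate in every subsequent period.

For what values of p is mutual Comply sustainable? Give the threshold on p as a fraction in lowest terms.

With continuation probability p and discount β, the effective per-period discount factor is βp.
Grim-trigger IC: βp ≥ (32−21)/(32−7) = 11/25.
So p ≥ (11/25)/(3/4) = 44/75.

44/75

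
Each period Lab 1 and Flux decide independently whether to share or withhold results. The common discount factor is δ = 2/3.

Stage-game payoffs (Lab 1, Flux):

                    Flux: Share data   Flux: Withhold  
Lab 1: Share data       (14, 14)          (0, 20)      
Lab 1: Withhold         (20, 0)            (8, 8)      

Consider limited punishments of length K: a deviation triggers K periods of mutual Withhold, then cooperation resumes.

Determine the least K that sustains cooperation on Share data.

No profitable deviation requires (14−8)(δ+…+δ^K) ≥ 20−14, i.e. δ+…+δ^K ≥ 1 ≈ 1.0000.
With δ = 2/3, the partial sums are K=1: 0.6667, K=2: 1.1111.
K = 2 is the first length at which the sum reaches 1.0000.

2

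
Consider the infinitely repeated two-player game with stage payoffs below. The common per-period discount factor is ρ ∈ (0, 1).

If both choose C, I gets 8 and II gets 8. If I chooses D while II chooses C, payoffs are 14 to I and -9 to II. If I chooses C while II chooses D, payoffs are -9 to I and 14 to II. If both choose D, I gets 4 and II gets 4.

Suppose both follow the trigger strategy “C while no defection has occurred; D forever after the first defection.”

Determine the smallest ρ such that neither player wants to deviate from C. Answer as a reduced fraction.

3/5

8/(1−ρ) ≥ 14 + 4ρ/(1−ρ)
8 ≥ 14 − 10ρ
ρ ≥ 6/10 = 3/5.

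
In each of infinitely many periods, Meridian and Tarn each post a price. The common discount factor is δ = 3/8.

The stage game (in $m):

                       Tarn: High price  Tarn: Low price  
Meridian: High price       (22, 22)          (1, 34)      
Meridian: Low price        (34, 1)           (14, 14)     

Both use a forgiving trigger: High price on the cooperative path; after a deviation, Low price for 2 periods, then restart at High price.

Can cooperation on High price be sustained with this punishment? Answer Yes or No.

A one-shot deviation gives 34 now, then 14 for 2 periods, then back to 22.
Gain from deviating: (34−22) today; loss: (22−14) in each of the next 2 periods.
No-deviation condition: (22−14)(δ+…+δ^2) ≥ 34−22, i.e. δ+…+δ^2 ≥ 3/2.
At δ = 3/8: δ+…+δ^2 = 0.5156 < 1.5000.
So cooperation is not sustainable.

No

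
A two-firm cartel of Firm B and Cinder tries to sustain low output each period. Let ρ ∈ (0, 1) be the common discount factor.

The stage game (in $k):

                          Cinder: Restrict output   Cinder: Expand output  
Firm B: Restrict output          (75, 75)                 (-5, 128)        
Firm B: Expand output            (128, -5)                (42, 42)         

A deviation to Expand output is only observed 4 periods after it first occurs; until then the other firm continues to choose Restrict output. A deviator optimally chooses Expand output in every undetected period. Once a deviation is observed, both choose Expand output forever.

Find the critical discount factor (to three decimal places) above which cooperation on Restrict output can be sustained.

0.886

The best deviation is to choose Expand output for all 4 undetected periods, earning 128 each, then 42 forever once detected.
Deviation value: 128(1−ρ^4)/(1−ρ) + 42ρ^4/(1−ρ); cooperation value: 75/(1−ρ).
IC: 75 ≥ 128(1−ρ^4) + 42ρ^4 = 128 − 86ρ^4.
So ρ^4 ≥ 53/86, giving ρ ≥ (53/86)^(1/4) ≈ 0.886.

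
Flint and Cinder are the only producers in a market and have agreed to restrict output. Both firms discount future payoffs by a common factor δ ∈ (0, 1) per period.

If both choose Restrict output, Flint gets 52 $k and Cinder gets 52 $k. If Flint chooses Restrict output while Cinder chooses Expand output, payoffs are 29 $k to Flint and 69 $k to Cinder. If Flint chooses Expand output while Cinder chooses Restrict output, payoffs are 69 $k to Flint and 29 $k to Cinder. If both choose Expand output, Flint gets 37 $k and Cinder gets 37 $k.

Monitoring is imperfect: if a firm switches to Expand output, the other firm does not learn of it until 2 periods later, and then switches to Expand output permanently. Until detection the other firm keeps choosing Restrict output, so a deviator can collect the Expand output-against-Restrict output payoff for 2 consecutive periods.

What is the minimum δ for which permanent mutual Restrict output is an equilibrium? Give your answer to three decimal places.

Deviating for the 2 undetected periods gains 69−52 = 17 per period over cooperation, then loses 52−37 = 15 per period forever once punishment starts.
Gain: 17(1 + δ + … + δ^1); loss: 15·δ^2/(1−δ).
No profitable deviation ⇔ 17(1−δ^2) ≤ 15·δ^2, i.e. δ^2 ≥ 17/(17+15) = 17/32.
Hence δ ≥ (17/32)^(1/2) ≈ 0.729.

0.729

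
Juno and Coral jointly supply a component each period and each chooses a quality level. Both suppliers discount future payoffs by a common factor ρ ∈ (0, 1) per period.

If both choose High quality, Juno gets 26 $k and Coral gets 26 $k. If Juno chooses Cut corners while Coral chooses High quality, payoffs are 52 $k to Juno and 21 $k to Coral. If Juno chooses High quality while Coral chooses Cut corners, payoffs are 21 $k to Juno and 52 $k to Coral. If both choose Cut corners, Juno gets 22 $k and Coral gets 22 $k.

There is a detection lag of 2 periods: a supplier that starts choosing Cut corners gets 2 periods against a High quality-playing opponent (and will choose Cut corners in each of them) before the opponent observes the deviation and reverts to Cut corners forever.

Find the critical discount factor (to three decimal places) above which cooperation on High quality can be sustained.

The best deviation is to choose Cut corners for all 2 undetected periods, earning 52 each, then 22 forever once detected.
Deviation value: 52(1−ρ^2)/(1−ρ) + 22ρ^2/(1−ρ); cooperation value: 26/(1−ρ).
IC: 26 ≥ 52(1−ρ^2) + 22ρ^2 = 52 − 30ρ^2.
So ρ^2 ≥ 26/30 = 13/15, giving ρ ≥ (13/15)^(1/2) ≈ 0.931.

0.931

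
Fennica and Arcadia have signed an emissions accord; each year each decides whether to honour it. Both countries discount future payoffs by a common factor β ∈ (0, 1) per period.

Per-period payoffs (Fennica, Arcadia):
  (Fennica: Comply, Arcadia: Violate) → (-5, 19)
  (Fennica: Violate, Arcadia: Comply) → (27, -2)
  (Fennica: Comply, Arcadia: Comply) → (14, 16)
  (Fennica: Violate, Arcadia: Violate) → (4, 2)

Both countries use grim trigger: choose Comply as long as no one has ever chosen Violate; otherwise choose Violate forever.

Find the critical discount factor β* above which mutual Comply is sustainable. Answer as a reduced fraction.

13/23

For Fennica: deviation gain 27−14 = 13, per-period punishment loss 14−4 = 10. IC gives β ≥ 13/23.
For Arcadia: gain 3, loss 14 per period, so β ≥ 3/17.
The tighter constraint is Fennica's, so cooperation needs β ≥ 13/23.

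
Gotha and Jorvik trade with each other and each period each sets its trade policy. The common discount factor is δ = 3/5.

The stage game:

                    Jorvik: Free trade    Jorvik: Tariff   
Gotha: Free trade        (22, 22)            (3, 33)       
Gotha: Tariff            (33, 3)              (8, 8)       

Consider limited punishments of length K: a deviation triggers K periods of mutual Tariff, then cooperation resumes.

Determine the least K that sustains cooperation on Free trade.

IC: δ(1−δ^K)/(1−δ) ≥ (33−22)/(22−8) = 11/14.
With δ = 3/5: need 1 − δ^K ≥ 11/14·(1−3/5)/(3/5), i.e. δ^K ≤ 0.4762.
Since (3/5)^1 = 0.6000 and (3/5)^2 = 0.3600, the smallest such K is 2.

2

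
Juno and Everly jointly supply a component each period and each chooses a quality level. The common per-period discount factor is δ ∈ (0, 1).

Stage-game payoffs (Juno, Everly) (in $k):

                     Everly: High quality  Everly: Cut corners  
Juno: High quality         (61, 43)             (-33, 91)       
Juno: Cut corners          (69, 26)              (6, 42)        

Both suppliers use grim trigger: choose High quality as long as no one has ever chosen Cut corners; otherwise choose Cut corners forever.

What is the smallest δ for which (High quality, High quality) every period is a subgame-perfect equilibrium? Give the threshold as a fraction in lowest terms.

48/49

For Juno: deviation gain 69−61 = 8, per-period punishment loss 61−6 = 55. IC gives δ ≥ 8/63.
For Everly: gain 48, loss 1 per period, so δ ≥ 48/49.
The tighter constraint is Everly's, so cooperation needs δ ≥ 48/49.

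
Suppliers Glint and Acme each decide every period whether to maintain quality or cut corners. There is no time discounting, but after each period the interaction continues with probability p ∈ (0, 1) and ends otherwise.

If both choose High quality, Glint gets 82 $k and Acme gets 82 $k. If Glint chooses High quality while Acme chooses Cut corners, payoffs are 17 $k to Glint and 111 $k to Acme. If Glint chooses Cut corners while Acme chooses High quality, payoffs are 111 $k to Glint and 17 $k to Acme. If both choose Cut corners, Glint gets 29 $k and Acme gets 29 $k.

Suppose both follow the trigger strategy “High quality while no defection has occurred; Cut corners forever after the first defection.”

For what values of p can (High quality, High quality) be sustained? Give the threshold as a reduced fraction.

29/82

With no time discounting, the continuation probability p plays the role of the discount factor.
Grim-trigger IC: 82/(1−p) ≥ 111 + 29p/(1−p) ⇒ p ≥ (111−82)/(111−29) = 29/82.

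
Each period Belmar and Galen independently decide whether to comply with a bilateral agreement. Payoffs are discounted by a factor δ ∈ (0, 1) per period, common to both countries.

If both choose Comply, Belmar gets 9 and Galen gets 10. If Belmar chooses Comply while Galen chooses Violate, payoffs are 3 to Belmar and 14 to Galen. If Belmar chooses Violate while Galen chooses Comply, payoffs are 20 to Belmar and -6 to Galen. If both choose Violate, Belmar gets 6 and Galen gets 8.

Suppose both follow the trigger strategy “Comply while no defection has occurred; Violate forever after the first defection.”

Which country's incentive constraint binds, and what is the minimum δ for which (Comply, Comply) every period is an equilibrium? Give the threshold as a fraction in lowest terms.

Belmar; δ ≥ 11/14

For Belmar: deviation gain 20−9 = 11, per-period punishment loss 9−6 = 3. IC gives δ ≥ 11/14.
For Galen: gain 4, loss 2 per period, so δ ≥ 4/6 = 2/3.
The tighter constraint is Belmar's, so cooperation needs δ ≥ 11/14.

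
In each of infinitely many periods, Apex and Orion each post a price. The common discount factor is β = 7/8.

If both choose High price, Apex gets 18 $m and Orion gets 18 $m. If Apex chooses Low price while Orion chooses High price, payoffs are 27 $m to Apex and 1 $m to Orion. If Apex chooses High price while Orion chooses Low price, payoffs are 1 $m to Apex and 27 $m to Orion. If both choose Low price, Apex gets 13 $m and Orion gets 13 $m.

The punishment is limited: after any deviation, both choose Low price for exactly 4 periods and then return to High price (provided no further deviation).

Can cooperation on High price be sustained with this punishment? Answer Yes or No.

Yes

A one-shot deviation gives 27 now, then 13 for 4 periods, then back to 18.
Gain from deviating: (27−18) today; loss: (18−13) in each of the next 4 periods.
No-deviation condition: (18−13)(β+…+β^4) ≥ 27−18, i.e. β+…+β^4 ≥ 9/5.
At β = 7/8: β+…+β^4 = 2.8967 ≥ 1.8000.
So cooperation is sustainable.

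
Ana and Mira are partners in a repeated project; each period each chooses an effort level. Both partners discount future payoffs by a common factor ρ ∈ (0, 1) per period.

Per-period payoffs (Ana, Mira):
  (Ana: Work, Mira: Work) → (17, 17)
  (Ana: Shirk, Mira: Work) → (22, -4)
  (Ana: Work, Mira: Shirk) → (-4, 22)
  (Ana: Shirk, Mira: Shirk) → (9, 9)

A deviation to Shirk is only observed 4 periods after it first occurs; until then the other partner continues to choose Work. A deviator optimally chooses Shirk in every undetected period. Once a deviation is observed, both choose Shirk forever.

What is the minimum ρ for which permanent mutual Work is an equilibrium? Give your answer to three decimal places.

A deviator earns 22 for 4 periods, then 9 forever; cooperating earns 17 forever. Multiplying the IC by (1−ρ):
17 ≥ 22(1−ρ^4) + 9ρ^4, so 13·ρ^4 ≥ 5 and ρ^4 ≥ 5/13.
ρ ≥ (5/13)^(1/4) ≈ 0.788.

0.788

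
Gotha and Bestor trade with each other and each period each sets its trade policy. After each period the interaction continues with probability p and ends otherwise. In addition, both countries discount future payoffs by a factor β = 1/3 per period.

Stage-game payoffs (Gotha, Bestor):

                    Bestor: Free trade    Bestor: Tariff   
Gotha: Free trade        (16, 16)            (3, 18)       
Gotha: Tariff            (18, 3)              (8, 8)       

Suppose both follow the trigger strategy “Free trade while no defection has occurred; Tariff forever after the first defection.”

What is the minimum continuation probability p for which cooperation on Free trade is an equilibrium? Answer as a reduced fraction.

3/5

With continuation probability p and discount β, the effective per-period discount factor is βp.
Grim-trigger IC: βp ≥ (18−16)/(18−8) = 1/5.
So p ≥ (1/5)/(1/3) = 3/5.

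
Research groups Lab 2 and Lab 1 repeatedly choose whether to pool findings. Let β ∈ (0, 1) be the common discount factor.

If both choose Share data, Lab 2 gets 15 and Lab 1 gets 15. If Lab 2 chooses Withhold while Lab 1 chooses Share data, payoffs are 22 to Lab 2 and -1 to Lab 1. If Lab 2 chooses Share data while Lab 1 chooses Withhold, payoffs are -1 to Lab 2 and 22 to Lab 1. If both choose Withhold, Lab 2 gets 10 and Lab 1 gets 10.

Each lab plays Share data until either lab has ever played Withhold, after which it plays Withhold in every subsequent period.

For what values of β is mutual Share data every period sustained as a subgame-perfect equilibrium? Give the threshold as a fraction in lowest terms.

7/12

15/(1−β) ≥ 22 + 10β/(1−β)
15 ≥ 22 − 12β
β ≥ 7/12.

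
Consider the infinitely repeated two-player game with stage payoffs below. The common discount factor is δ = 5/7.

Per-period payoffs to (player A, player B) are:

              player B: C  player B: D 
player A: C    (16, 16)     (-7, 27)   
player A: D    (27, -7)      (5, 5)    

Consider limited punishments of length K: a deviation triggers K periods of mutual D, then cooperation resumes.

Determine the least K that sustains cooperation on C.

2

No profitable deviation requires (16−5)(δ+…+δ^K) ≥ 27−16, i.e. δ+…+δ^K ≥ 1 ≈ 1.0000.
With δ = 5/7, the partial sums are K=1: 0.7143, K=2: 1.2245.
K = 2 is the first length at which the sum reaches 1.0000.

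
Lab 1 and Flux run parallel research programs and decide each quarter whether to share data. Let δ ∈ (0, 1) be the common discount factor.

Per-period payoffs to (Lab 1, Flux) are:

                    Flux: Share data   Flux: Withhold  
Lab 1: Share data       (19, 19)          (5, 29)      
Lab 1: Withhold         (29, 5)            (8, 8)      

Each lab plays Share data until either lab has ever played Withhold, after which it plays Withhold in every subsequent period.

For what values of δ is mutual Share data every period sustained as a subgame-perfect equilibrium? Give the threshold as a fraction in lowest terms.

10/21

19/(1−δ) ≥ 29 + 8δ/(1−δ)
19 ≥ 29 − 21δ
δ ≥ 10/21.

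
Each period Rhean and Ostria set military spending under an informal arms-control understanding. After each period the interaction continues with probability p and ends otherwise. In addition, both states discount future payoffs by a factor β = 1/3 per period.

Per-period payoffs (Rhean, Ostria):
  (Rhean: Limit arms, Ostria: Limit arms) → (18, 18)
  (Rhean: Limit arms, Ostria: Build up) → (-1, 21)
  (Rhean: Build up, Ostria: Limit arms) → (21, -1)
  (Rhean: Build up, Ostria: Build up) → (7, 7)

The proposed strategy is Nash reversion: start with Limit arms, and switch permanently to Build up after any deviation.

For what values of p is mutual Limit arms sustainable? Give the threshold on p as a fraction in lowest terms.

9/14

Expected continuation weight on next period's payoff is β·p = 1/3·p, which plays the role of the discount factor.
Cooperation requires 1/3·p ≥ (21−18)/(21−7) = 3/14, hence p ≥ 9/14.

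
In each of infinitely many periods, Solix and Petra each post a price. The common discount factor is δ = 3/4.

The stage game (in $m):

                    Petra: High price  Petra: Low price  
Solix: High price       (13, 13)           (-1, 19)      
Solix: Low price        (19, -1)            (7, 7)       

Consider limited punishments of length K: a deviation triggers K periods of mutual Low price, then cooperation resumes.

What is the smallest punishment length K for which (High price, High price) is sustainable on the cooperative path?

2

No profitable deviation requires (13−7)(δ+…+δ^K) ≥ 19−13, i.e. δ+…+δ^K ≥ 1 ≈ 1.0000.
With δ = 3/4, the partial sums are K=1: 0.7500, K=2: 1.3125.
K = 2 is the first length at which the sum reaches 1.0000.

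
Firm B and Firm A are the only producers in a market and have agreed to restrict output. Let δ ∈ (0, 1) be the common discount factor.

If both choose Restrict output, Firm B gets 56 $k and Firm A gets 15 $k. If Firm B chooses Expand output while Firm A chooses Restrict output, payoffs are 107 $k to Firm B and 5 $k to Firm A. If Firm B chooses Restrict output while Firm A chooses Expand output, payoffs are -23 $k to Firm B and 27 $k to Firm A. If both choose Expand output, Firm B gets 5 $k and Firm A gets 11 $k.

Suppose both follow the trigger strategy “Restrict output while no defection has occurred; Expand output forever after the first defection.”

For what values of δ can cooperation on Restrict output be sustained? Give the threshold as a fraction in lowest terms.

Firm B's threshold: (107−56)/(107−5) = 1/2.
Firm A's threshold: (27−15)/(27−11) = 3/4.
1/2 < 3/4, so Firm A binds and δ* = 3/4.

3/4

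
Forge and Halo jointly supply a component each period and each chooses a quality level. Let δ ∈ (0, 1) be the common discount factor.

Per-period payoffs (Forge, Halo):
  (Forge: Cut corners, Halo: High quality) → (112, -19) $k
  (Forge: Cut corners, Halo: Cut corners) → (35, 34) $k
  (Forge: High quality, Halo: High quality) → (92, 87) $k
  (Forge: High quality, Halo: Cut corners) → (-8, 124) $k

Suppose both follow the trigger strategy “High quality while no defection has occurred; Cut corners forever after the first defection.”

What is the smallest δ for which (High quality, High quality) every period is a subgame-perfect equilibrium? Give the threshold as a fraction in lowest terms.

Forge: cooperation gives 92 each period; deviation gives 112 once then 35 forever.
  92/(1−δ) ≥ 112 + 35δ/(1−δ) ⇒ δ ≥ 20/77.
Halo: cooperation gives 87 each period; deviation gives 124 once then 34 forever.
  δ ≥ 37/90.
Both must hold, so the binding constraint is Halo's: δ ≥ 37/90.

37/90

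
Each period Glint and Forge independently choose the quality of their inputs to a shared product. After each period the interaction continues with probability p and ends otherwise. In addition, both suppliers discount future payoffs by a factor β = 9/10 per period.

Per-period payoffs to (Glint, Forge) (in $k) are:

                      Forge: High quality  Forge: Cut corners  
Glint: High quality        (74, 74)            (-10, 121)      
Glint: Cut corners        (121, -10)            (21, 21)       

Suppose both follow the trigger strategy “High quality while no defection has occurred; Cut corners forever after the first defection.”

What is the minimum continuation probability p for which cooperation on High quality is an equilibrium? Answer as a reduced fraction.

47/90

Expected continuation weight on next period's payoff is β·p = 9/10·p, which plays the role of the discount factor.
Cooperation requires 9/10·p ≥ (121−74)/(121−21) = 47/100, hence p ≥ 47/90.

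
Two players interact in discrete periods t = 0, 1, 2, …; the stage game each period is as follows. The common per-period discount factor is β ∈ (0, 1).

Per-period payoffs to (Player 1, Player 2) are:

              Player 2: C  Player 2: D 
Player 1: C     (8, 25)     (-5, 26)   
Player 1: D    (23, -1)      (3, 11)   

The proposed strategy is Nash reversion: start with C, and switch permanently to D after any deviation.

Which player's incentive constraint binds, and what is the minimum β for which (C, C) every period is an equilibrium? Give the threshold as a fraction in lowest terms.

Player 1; β ≥ 3/4

Player 1: cooperation gives 8 each period; deviation gives 23 once then 3 forever.
  8/(1−β) ≥ 23 + 3β/(1−β) ⇒ β ≥ 15/20 = 3/4.
Player 2: cooperation gives 25 each period; deviation gives 26 once then 11 forever.
  β ≥ 1/15.
Both must hold, so the binding constraint is Player 1's: β ≥ 3/4.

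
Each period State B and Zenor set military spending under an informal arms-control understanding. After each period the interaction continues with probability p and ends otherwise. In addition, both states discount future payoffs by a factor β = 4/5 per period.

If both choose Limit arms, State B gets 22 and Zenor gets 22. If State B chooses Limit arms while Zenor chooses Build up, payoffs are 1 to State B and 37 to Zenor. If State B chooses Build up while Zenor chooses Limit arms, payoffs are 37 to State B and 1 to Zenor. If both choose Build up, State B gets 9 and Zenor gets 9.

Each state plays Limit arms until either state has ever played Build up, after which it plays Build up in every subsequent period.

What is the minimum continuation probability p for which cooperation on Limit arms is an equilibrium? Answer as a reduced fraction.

With continuation probability p and discount β, the effective per-period discount factor is βp.
Grim-trigger IC: βp ≥ (37−22)/(37−9) = 15/28.
So p ≥ (15/28)/(4/5) = 75/112.

75/112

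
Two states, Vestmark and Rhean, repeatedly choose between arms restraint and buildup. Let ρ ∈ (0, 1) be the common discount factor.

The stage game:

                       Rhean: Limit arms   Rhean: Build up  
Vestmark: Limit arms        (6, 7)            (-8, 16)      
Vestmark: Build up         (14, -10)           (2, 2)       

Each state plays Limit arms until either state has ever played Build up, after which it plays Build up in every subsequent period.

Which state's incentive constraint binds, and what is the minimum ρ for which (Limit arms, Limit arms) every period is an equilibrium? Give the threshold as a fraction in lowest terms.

Vestmark: cooperation gives 6 each period; deviation gives 14 once then 2 forever.
  6/(1−ρ) ≥ 14 + 2ρ/(1−ρ) ⇒ ρ ≥ 8/12 = 2/3.
Rhean: cooperation gives 7 each period; deviation gives 16 once then 2 forever.
  ρ ≥ 9/14.
Both must hold, so the binding constraint is Vestmark's: ρ ≥ 2/3.

Vestmark; ρ ≥ 2/3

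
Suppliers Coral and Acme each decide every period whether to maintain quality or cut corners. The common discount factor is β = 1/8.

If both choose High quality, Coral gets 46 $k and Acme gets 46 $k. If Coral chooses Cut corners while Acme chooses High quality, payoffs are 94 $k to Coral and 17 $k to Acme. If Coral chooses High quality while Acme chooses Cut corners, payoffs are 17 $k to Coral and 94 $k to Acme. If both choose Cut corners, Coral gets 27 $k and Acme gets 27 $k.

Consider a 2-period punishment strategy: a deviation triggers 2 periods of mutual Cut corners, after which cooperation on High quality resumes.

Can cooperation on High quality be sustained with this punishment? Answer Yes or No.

A one-shot deviation gives 94 now, then 27 for 2 periods, then back to 46.
Gain from deviating: (94−46) today; loss: (46−27) in each of the next 2 periods.
No-deviation condition: (46−27)(β+…+β^2) ≥ 94−46, i.e. β+…+β^2 ≥ 48/19.
At β = 1/8: β+…+β^2 = 0.1406 < 2.5263.
So cooperation is not sustainable.

No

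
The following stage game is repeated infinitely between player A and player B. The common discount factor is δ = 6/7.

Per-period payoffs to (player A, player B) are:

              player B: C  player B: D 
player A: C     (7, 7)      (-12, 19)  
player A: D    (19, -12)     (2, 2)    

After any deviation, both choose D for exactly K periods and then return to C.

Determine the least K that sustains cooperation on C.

4

Need Σ_{k=1}^{K} δ^k ≥ (19−7)/(7−2) = 2.4000 at δ = 6/7.
At K = 3 the sum is 2.2216 < 2.4000; at K = 4 it is 2.7613 ≥ 2.4000.
So the minimum punishment length is K = 4.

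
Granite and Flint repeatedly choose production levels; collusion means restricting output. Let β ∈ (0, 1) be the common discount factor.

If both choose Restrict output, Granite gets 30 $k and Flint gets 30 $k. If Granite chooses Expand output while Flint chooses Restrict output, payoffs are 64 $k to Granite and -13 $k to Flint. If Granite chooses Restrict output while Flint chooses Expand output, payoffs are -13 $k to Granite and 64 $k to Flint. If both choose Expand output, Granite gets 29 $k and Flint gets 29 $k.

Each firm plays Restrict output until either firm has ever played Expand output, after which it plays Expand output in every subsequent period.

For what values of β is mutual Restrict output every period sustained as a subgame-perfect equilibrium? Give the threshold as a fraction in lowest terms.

30/(1−β) ≥ 64 + 29β/(1−β)
30 ≥ 64 − 35β
β ≥ 34/35.

34/35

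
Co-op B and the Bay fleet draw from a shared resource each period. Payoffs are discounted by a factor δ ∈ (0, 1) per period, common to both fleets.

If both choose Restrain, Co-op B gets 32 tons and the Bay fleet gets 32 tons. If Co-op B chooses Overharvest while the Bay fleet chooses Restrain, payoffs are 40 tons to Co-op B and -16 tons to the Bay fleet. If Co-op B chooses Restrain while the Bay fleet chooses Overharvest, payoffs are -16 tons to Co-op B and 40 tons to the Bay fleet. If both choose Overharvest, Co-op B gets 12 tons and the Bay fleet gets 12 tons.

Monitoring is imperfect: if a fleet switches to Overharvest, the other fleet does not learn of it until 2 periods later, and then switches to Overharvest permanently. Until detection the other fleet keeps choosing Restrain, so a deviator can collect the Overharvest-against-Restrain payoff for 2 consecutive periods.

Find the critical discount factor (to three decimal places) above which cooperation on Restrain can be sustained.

Deviating for the 2 undetected periods gains 40−32 = 8 per period over cooperation, then loses 32−12 = 20 per period forever once punishment starts.
Gain: 8(1 + δ + … + δ^1); loss: 20·δ^2/(1−δ).
No profitable deviation ⇔ 8(1−δ^2) ≤ 20·δ^2, i.e. δ^2 ≥ 8/(8+20) = 2/7.
Hence δ ≥ (2/7)^(1/2) ≈ 0.535.

0.535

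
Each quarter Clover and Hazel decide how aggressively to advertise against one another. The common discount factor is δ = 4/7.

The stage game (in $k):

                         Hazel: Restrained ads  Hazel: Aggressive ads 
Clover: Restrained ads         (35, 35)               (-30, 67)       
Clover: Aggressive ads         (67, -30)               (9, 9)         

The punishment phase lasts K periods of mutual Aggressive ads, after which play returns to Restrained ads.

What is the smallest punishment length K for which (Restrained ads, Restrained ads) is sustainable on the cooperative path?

5

Need Σ_{k=1}^{K} δ^k ≥ (67−35)/(35−9) = 1.2308 at δ = 4/7.
At K = 4 the sum is 1.1912 < 1.2308; at K = 5 it is 1.2521 ≥ 1.2308.
So the minimum punishment length is K = 5.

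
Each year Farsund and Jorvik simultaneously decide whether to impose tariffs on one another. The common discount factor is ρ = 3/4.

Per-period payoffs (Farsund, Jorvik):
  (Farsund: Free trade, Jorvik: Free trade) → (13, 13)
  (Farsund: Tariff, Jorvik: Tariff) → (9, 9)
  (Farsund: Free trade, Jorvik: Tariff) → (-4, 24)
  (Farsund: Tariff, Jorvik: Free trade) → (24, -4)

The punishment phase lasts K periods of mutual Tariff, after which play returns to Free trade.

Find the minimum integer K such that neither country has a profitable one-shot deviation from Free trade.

Need Σ_{k=1}^{K} ρ^k ≥ (24−13)/(13−9) = 2.7500 at ρ = 3/4.
At K = 8 the sum is 2.6997 < 2.7500; at K = 9 it is 2.7747 ≥ 2.7500.
So the minimum punishment length is K = 9.

9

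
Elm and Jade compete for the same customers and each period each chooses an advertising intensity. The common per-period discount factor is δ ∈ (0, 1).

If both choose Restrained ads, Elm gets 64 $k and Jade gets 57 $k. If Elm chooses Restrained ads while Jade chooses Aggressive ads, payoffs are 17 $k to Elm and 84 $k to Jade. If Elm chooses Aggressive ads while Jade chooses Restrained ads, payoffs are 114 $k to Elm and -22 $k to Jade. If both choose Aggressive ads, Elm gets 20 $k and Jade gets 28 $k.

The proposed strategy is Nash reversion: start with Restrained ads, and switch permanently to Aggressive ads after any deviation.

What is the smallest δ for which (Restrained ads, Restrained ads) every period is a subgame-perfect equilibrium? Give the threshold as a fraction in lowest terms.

Elm: cooperation gives 64 each period; deviation gives 114 once then 20 forever.
  64/(1−δ) ≥ 114 + 20δ/(1−δ) ⇒ δ ≥ 50/94 = 25/47.
Jade: cooperation gives 57 each period; deviation gives 84 once then 28 forever.
  δ ≥ 27/56.
Both must hold, so the binding constraint is Elm's: δ ≥ 25/47.

25/47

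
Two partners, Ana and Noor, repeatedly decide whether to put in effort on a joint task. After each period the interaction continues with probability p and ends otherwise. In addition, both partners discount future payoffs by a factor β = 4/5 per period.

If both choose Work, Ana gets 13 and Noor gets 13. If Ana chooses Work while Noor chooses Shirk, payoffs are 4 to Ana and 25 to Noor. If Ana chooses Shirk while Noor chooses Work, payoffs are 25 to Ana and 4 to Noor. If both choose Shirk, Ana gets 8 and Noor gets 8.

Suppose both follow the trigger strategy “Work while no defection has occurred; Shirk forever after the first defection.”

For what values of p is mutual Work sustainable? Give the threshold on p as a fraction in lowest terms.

Expected continuation weight on next period's payoff is β·p = 4/5·p, which plays the role of the discount factor.
Cooperation requires 4/5·p ≥ (25−13)/(25−8) = 12/17, hence p ≥ 15/17.

15/17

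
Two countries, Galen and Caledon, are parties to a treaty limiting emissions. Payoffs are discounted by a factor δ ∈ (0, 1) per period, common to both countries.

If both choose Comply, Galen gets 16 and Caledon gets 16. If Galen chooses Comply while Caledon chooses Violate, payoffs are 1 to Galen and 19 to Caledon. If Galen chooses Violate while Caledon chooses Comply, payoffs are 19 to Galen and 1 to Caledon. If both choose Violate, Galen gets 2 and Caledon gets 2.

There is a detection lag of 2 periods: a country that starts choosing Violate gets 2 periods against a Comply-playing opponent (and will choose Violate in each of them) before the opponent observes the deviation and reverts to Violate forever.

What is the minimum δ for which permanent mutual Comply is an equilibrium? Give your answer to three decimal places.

Deviating for the 2 undetected periods gains 19−16 = 3 per period over cooperation, then loses 16−2 = 14 per period forever once punishment starts.
Gain: 3(1 + δ + … + δ^1); loss: 14·δ^2/(1−δ).
No profitable deviation ⇔ 3(1−δ^2) ≤ 14·δ^2, i.e. δ^2 ≥ 3/(3+14) = 3/17.
Hence δ ≥ (3/17)^(1/2) ≈ 0.420.

0.420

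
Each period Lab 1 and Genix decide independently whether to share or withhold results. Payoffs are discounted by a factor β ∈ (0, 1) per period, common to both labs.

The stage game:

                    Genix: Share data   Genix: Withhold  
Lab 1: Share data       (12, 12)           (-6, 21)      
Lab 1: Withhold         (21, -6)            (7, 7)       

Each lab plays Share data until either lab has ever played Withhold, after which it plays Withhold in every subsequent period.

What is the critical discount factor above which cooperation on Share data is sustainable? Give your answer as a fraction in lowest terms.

9/14

One-period gain from deviating is 21 − 12 = 9. The loss is 12 − 7 = 5 in every subsequent period, with present value 5·β/(1−β).
Deviation is unprofitable when 5·β/(1−β) ≥ 9, i.e. β/(1−β) ≥ 9/5.
Equivalently β ≥ 9/(9+5) = 9/14.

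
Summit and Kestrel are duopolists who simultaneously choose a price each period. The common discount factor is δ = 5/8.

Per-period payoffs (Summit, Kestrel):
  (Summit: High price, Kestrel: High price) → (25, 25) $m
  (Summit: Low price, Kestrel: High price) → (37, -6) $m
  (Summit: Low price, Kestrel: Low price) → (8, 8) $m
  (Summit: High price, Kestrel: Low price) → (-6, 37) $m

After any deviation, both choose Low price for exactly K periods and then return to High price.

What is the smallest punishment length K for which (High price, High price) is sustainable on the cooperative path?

IC: δ(1−δ^K)/(1−δ) ≥ (37−25)/(25−8) = 12/17.
With δ = 5/8: need 1 − δ^K ≥ 12/17·(1−5/8)/(5/8), i.e. δ^K ≤ 0.5765.
Since (5/8)^1 = 0.6250 and (5/8)^2 = 0.3906, the smallest such K is 2.

2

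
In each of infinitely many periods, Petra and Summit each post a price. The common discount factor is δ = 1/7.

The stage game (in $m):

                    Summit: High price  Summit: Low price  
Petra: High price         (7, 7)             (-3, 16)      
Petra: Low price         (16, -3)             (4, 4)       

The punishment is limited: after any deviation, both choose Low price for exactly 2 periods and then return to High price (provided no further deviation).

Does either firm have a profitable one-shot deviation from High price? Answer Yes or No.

Yes

A one-shot deviation gives 16 now, then 4 for 2 periods, then back to 7.
Gain from deviating: (16−7) today; loss: (7−4) in each of the next 2 periods.
No-deviation condition: (7−4)(δ+…+δ^2) ≥ 16−7, i.e. δ+…+δ^2 ≥ 3.
At δ = 1/7: δ+…+δ^2 = 0.1633 < 3.0000.
So cooperation is not sustainable.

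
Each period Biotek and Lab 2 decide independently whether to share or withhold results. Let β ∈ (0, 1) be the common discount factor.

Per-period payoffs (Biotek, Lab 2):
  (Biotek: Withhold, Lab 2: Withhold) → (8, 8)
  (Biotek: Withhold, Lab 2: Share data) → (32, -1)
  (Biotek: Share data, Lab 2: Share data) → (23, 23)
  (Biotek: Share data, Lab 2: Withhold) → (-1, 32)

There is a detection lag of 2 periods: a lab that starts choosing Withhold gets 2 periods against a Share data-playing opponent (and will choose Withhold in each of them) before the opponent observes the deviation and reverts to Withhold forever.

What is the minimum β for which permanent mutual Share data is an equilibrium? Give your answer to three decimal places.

A deviator earns 32 for 2 periods, then 8 forever; cooperating earns 23 forever. Multiplying the IC by (1−β):
23 ≥ 32(1−β^2) + 8β^2, so 24·β^2 ≥ 9 and β^2 ≥ 3/8.
β ≥ (3/8)^(1/2) ≈ 0.612.

0.612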